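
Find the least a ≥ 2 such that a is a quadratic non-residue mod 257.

(2/257) = +1, so 2 is a residue.
(3/257) = −1, so 3 is the smallest positive non-residue mod 257.

3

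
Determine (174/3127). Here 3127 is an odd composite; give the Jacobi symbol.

Pull out 2: since 3127 ≡ 7 (mod 8), (2/3127) = +1.
Reciprocity: 87 ≡ 3 and 3127 ≡ 3 (mod 4), so (87/3127) = −(3127/87).
Reduce top mod 87: now compute (82/87).
Pull out 2: since 87 ≡ 7 (mod 8), (2/87) = +1.
Reciprocity: 41 ≡ 1 and 87 ≡ 3 (mod 4), so (41/87) = +(87/41).
Reduce top mod 41: now compute (5/41).
Reciprocity: 5 ≡ 1 and 41 ≡ 1 (mod 4), so (5/41) = +(41/5).
Reduce top mod 5: now compute (1/5).
Reached (1/5) = 1. Collecting the sign flips along the way, the symbol is -1.

-1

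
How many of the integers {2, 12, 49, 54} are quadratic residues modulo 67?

(2/67) = -1 → non-residue.
(12/67) = -1 → non-residue.
(49/67) = +1 → QR.
(54/67) = +1 → QR.
Total quadratic residues among the 4: 2.

2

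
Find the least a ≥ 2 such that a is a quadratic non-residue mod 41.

(2/41) = +1, so 2 is a residue.
(3/41) = −1, so 3 is the smallest positive non-residue mod 41.

3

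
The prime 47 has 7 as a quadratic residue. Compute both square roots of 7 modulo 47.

17, 30

Since 47 ≡ 3 (mod 4), a square root of 7 is 7^((47+1)/4) = 7^12 mod 47.
Repeated squaring: 7^2≡2, 7^4≡4, 7^8≡16 (mod 47).
7^12 = 7^(8+4) ≡ 17 (mod 47).
Check: 17² = 289 ≡ 7 (mod 47). The two roots are 17 and 30.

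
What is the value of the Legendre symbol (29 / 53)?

Euler's criterion: (29/53) ≡ 29^26 (mod 53).
29^2 ≡ 46 (mod 53)
29^4 ≡ 49 (mod 53)
29^8 ≡ 16 (mod 53)
29^16 ≡ 44 (mod 53)
29^26 = 29^(16+8+2) ≡ 1 (mod 53).
Result is 1, so (29/53) = 1.

1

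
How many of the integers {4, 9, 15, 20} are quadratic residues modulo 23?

2

(4/23) = +1 → QR.
(9/23) = +1 → QR.
(15/23) = -1 → non-residue.
(20/23) = -1 → non-residue.
Total quadratic residues among the 4: 2.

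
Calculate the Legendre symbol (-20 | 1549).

First reduce: -20 ≡ 1529 (mod 1549).
Reciprocity: 1529 ≡ 1 and 1549 ≡ 1 (mod 4), so (1529/1549) = +(1549/1529).
Reduce top mod 1529: now compute (20/1529).
Pull out 2^2: since 1529 ≡ 1 (mod 8), (2/1529) = +1, so (2/1529)^2 = +1.
Reciprocity: 5 ≡ 1 and 1529 ≡ 1 (mod 4), so (5/1529) = +(1529/5).
Reduce top mod 5: now compute (4/5).
Pull out 2^2: since 5 ≡ 5 (mod 8), (2/5) = -1, so (2/5)^2 = +1.
Reached (1/5) = 1. Collecting the sign flips along the way, the symbol is +1.

1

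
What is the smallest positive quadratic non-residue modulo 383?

5

(2/383) = +1, so 2 is a residue.
(3/383) = +1, so 3 is a residue.
(4/383) = +1, so 4 is a residue.
(5/383) = −1, so 5 is the smallest positive non-residue mod 383.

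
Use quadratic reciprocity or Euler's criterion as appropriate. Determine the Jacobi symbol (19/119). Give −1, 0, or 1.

Reciprocity: 19 ≡ 3 and 119 ≡ 3 (mod 4), so (19/119) = −(119/19).
Reduce top mod 19: now compute (5/19).
Reciprocity: 5 ≡ 1 and 19 ≡ 3 (mod 4), so (5/19) = +(19/5).
Reduce top mod 5: now compute (4/5).
Pull out 2^2: since 5 ≡ 5 (mod 8), (2/5) = -1, so (2/5)^2 = +1.
Reached (1/5) = 1. Collecting the sign flips along the way, the symbol is -1.

-1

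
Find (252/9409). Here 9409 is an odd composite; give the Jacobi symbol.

1

Pull out 2^2: since 9409 ≡ 1 (mod 8), (2/9409) = +1, so (2/9409)^2 = +1.
Reciprocity: 63 ≡ 3 and 9409 ≡ 1 (mod 4), so (63/9409) = +(9409/63).
Reduce top mod 63: now compute (22/63).
Pull out 2: since 63 ≡ 7 (mod 8), (2/63) = +1.
Reciprocity: 11 ≡ 3 and 63 ≡ 3 (mod 4), so (11/63) = −(63/11).
Reduce top mod 11: now compute (8/11).
Pull out 2^3: since 11 ≡ 3 (mod 8), (2/11) = -1, so (2/11)^3 = -1.
Reached (1/11) = 1. Collecting the sign flips along the way, the symbol is +1.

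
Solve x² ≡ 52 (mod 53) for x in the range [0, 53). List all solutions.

53 ≡ 1 (mod 4), so we find a root by search.
Trying successive values, 23² = 529 ≡ 52 (mod 53). The other root is 53 − 23 = 30.

23, 30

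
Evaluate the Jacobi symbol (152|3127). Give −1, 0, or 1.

Pull out 2^3: since 3127 ≡ 7 (mod 8), (2/3127) = +1, so (2/3127)^3 = +1.
Reciprocity: 19 ≡ 3 and 3127 ≡ 3 (mod 4), so (19/3127) = −(3127/19).
Reduce top mod 19: now compute (11/19).
Reciprocity: 11 ≡ 3 and 19 ≡ 3 (mod 4), so (11/19) = −(19/11).
Reduce top mod 11: now compute (8/11).
Pull out 2^3: since 11 ≡ 3 (mod 8), (2/11) = -1, so (2/11)^3 = -1.
Reached (1/11) = 1. Collecting the sign flips along the way, the symbol is -1.

-1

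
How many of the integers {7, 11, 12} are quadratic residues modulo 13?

1

(7/13) = -1 → non-residue.
(11/13) = -1 → non-residue.
(12/13) = +1 → QR.
Total quadratic residues among the 3: 1.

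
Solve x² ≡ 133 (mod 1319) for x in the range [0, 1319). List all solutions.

Since 1319 ≡ 3 (mod 4), a square root of 133 is 133^((1319+1)/4) = 133^330 mod 1319.
Repeated squaring: 133^2≡542, 133^4≡946, 133^8≡634, 133^16≡980, 133^32≡168, 133^64≡525, 133^128≡1273, 133^256≡797 (mod 1319).
133^330 = 133^(256+64+8+2) ≡ 693 (mod 1319).
Check: 693² = 480249 ≡ 133 (mod 1319). The two roots are 626 and 693.

626, 693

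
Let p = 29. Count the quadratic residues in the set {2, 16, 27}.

(2/29) = -1 → non-residue.
(16/29) = +1 → QR.
(27/29) = -1 → non-residue.
Total quadratic residues among the 3: 1.

1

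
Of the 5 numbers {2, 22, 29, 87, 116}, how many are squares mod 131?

(2/131) = -1 → non-residue.
(22/131) = -1 → non-residue.
(29/131) = -1 → non-residue.
(87/131) = -1 → non-residue.
(116/131) = -1 → non-residue.
Total quadratic residues among the 5: 0.

0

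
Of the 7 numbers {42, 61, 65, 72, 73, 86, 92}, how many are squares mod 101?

2

(42/101) = -1 → non-residue.
(61/101) = -1 → non-residue.
(65/101) = +1 → QR.
(72/101) = -1 → non-residue.
(73/101) = -1 → non-residue.
(86/101) = -1 → non-residue.
(92/101) = +1 → QR.
Total quadratic residues among the 7: 2.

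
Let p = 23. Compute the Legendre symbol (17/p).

-1

Reciprocity: 17 ≡ 1 and 23 ≡ 3 (mod 4), so (17/23) = +(23/17).
Reduce top mod 17: now compute (6/17).
Pull out 2: since 17 ≡ 1 (mod 8), (2/17) = +1.
Reciprocity: 3 ≡ 3 and 17 ≡ 1 (mod 4), so (3/17) = +(17/3).
Reduce top mod 3: now compute (2/3).
Pull out 2: since 3 ≡ 3 (mod 8), (2/3) = -1.
Reached (1/3) = 1. Collecting the sign flips along the way, the symbol is -1.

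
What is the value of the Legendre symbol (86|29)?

1

First reduce: 86 ≡ 28 (mod 29).
Pull out 2^2: since 29 ≡ 5 (mod 8), (2/29) = -1, so (2/29)^2 = +1.
Reciprocity: 7 ≡ 3 and 29 ≡ 1 (mod 4), so (7/29) = +(29/7).
Reduce top mod 7: now compute (1/7).
Reached (1/7) = 1. Collecting the sign flips along the way, the symbol is +1.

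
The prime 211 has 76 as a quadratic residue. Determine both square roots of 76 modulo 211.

Since 211 ≡ 3 (mod 4), a square root of 76 is 76^((211+1)/4) = 76^53 mod 211.
Repeated squaring: 76^2≡79, 76^4≡122, 76^8≡114, 76^16≡125, 76^32≡11 (mod 211).
76^53 = 76^(32+16+4+1) ≡ 169 (mod 211).
Check: 169² = 28561 ≡ 76 (mod 211). The two roots are 42 and 169.

42, 169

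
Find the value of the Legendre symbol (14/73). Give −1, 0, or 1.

Euler's criterion: (14/73) ≡ 14^36 (mod 73).
14^2 ≡ 50 (mod 73)
14^4 ≡ 18 (mod 73)
14^8 ≡ 32 (mod 73)
14^16 ≡ 2 (mod 73)
14^32 ≡ 4 (mod 73)
14^36 = 14^(32+4) ≡ 72 (mod 73).
Result is 72 ≡ −1, so (14/73) = −1.

-1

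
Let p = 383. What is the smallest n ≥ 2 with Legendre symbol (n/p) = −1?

(2/383) = +1, so 2 is a residue.
(3/383) = +1, so 3 is a residue.
(4/383) = +1, so 4 is a residue.
(5/383) = −1, so 5 is the smallest positive non-residue mod 383.

5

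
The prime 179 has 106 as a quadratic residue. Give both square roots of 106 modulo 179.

Since 179 ≡ 3 (mod 4), a square root of 106 is 106^((179+1)/4) = 106^45 mod 179.
Repeated squaring: 106^2≡138, 106^4≡70, 106^8≡67, 106^16≡14, 106^32≡17 (mod 179).
106^45 = 106^(32+8+4+1) ≡ 74 (mod 179).
Check: 74² = 5476 ≡ 106 (mod 179). The two roots are 74 and 105.

74, 105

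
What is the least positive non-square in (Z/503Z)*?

(2/503) = +1, so 2 is a residue.
(3/503) = +1, so 3 is a residue.
(4/503) = +1, so 4 is a residue.
(5/503) = −1, so 5 is the smallest positive non-residue mod 503.

5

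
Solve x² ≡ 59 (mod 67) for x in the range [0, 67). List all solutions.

Since 67 ≡ 3 (mod 4), a square root of 59 is 59^((67+1)/4) = 59^17 mod 67.
Repeated squaring: 59^2≡64, 59^4≡9, 59^8≡14, 59^16≡62 (mod 67).
59^17 = 59^(16+1) ≡ 40 (mod 67).
Check: 40² = 1600 ≡ 59 (mod 67). The two roots are 27 and 40.

27, 40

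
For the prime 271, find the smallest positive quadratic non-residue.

3

(2/271) = +1, so 2 is a residue.
(3/271) = −1, so 3 is the smallest positive non-residue mod 271.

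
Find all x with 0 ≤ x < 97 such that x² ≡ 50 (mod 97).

27, 70

97 ≡ 1 (mod 4), so we find a root by search.
Trying successive values, 27² = 729 ≡ 50 (mod 97). The other root is 97 − 27 = 70.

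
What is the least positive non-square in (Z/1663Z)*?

3

(2/1663) = +1, so 2 is a residue.
(3/1663) = −1, so 3 is the smallest positive non-residue mod 1663.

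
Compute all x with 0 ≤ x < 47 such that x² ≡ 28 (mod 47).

Since 47 ≡ 3 (mod 4), a square root of 28 is 28^((47+1)/4) = 28^12 mod 47.
Repeated squaring: 28^2≡32, 28^4≡37, 28^8≡6 (mod 47).
28^12 = 28^(8+4) ≡ 34 (mod 47).
Check: 34² = 1156 ≡ 28 (mod 47). The two roots are 13 and 34.

13, 34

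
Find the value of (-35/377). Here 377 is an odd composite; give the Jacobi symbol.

1

First reduce: -35 ≡ 342 (mod 377).
Pull out 2: since 377 ≡ 1 (mod 8), (2/377) = +1.
Reciprocity: 171 ≡ 3 and 377 ≡ 1 (mod 4), so (171/377) = +(377/171).
Reduce top mod 171: now compute (35/171).
Reciprocity: 35 ≡ 3 and 171 ≡ 3 (mod 4), so (35/171) = −(171/35).
Reduce top mod 35: now compute (31/35).
Reciprocity: 31 ≡ 3 and 35 ≡ 3 (mod 4), so (31/35) = −(35/31).
Reduce top mod 31: now compute (4/31).
Pull out 2^2: since 31 ≡ 7 (mod 8), (2/31) = +1, so (2/31)^2 = +1.
Reached (1/31) = 1. Collecting the sign flips along the way, the symbol is +1.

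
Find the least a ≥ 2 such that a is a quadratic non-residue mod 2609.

3

(2/2609) = +1, so 2 is a residue.
(3/2609) = −1, so 3 is the smallest positive non-residue mod 2609.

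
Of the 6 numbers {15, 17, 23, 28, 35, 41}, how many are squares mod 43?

5

(15/43) = +1 → QR.
(17/43) = +1 → QR.
(23/43) = +1 → QR.
(28/43) = -1 → non-residue.
(35/43) = +1 → QR.
(41/43) = +1 → QR.
Total quadratic residues among the 6: 5.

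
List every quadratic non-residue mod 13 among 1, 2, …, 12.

2,5,6,7,8,11

Square k = 1,…,6 (k and 13−k give the same square):
1²=1, 2²=4, 3²=9, 4²≡3, 5²≡12, 6²≡10 (mod 13).
The residues are {1, 3, 4, 9, 10, 12}; the non-residues are the remaining 6 nonzero classes.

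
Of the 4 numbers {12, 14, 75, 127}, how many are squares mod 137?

1

(12/137) = -1 → non-residue.
(14/137) = +1 → QR.
(75/137) = -1 → non-residue.
(127/137) = -1 → non-residue.
Total quadratic residues among the 4: 1.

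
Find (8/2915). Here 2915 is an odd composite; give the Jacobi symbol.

Pull out 2^3: since 2915 ≡ 3 (mod 8), (2/2915) = -1, so (2/2915)^3 = -1.
Reached (1/2915) = 1. Collecting the sign flips along the way, the symbol is -1.

-1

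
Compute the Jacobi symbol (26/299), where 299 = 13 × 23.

0

Pull out 2: since 299 ≡ 3 (mod 8), (2/299) = -1.
Reciprocity: 13 ≡ 1 and 299 ≡ 3 (mod 4), so (13/299) = +(299/13).
Reduce top mod 13: now compute (0/13).
Top reduces to 0: gcd > 1, so the symbol is 0.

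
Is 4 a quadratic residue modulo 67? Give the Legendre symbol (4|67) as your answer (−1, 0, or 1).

1

Pull out 2^2: since 67 ≡ 3 (mod 8), (2/67) = -1, so (2/67)^2 = +1.
Reached (1/67) = 1. Collecting the sign flips along the way, the symbol is +1.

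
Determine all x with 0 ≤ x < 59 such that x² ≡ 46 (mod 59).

Since 59 ≡ 3 (mod 4), a square root of 46 is 46^((59+1)/4) = 46^15 mod 59.
Repeated squaring: 46^2≡51, 46^4≡5, 46^8≡25 (mod 59).
46^15 = 46^(8+4+2+1) ≡ 20 (mod 59).
Check: 20² = 400 ≡ 46 (mod 59). The two roots are 20 and 39.

20, 39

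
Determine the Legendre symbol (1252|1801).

Pull out 2^2: since 1801 ≡ 1 (mod 8), (2/1801) = +1, so (2/1801)^2 = +1.
Reciprocity: 313 ≡ 1 and 1801 ≡ 1 (mod 4), so (313/1801) = +(1801/313).
Reduce top mod 313: now compute (236/313).
Pull out 2^2: since 313 ≡ 1 (mod 8), (2/313) = +1, so (2/313)^2 = +1.
Reciprocity: 59 ≡ 3 and 313 ≡ 1 (mod 4), so (59/313) = +(313/59).
Reduce top mod 59: now compute (18/59).
Pull out 2: since 59 ≡ 3 (mod 8), (2/59) = -1.
Reciprocity: 9 ≡ 1 and 59 ≡ 3 (mod 4), so (9/59) = +(59/9).
Reduce top mod 9: now compute (5/9).
Reciprocity: 5 ≡ 1 and 9 ≡ 1 (mod 4), so (5/9) = +(9/5).
Reduce top mod 5: now compute (4/5).
Pull out 2^2: since 5 ≡ 5 (mod 8), (2/5) = -1, so (2/5)^2 = +1.
Reached (1/5) = 1. Collecting the sign flips along the way, the symbol is -1.

-1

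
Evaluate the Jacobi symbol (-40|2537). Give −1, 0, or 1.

First reduce: -40 ≡ 2497 (mod 2537).
Reciprocity: 2497 ≡ 1 and 2537 ≡ 1 (mod 4), so (2497/2537) = +(2537/2497).
Reduce top mod 2497: now compute (40/2497).
Pull out 2^3: since 2497 ≡ 1 (mod 8), (2/2497) = +1, so (2/2497)^3 = +1.
Reciprocity: 5 ≡ 1 and 2497 ≡ 1 (mod 4), so (5/2497) = +(2497/5).
Reduce top mod 5: now compute (2/5).
Pull out 2: since 5 ≡ 5 (mod 8), (2/5) = -1.
Reached (1/5) = 1. Collecting the sign flips along the way, the symbol is -1.

-1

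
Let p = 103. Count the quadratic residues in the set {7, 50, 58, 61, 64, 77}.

5

(7/103) = +1 → QR.
(50/103) = +1 → QR.
(58/103) = +1 → QR.
(61/103) = +1 → QR.
(64/103) = +1 → QR.
(77/103) = -1 → non-residue.
Total quadratic residues among the 6: 5.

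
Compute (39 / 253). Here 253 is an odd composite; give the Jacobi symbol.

-1

Reciprocity: 39 ≡ 3 and 253 ≡ 1 (mod 4), so (39/253) = +(253/39).
Reduce top mod 39: now compute (19/39).
Reciprocity: 19 ≡ 3 and 39 ≡ 3 (mod 4), so (19/39) = −(39/19).
Reduce top mod 19: now compute (1/19).
Reached (1/19) = 1. Collecting the sign flips along the way, the symbol is -1.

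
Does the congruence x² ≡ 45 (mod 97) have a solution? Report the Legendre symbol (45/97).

Reciprocity: 45 ≡ 1 and 97 ≡ 1 (mod 4), so (45/97) = +(97/45).
Reduce top mod 45: now compute (7/45).
Reciprocity: 7 ≡ 3 and 45 ≡ 1 (mod 4), so (7/45) = +(45/7).
Reduce top mod 7: now compute (3/7).
Reciprocity: 3 ≡ 3 and 7 ≡ 3 (mod 4), so (3/7) = −(7/3).
Reduce top mod 3: now compute (1/3).
Reached (1/3) = 1. Collecting the sign flips along the way, the symbol is -1.

-1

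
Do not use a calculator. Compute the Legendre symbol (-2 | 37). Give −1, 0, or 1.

First reduce: -2 ≡ 35 (mod 37).
Reciprocity: 35 ≡ 3 and 37 ≡ 1 (mod 4), so (35/37) = +(37/35).
Reduce top mod 35: now compute (2/35).
Pull out 2: since 35 ≡ 3 (mod 8), (2/35) = -1.
Reached (1/35) = 1. Collecting the sign flips along the way, the symbol is -1.

-1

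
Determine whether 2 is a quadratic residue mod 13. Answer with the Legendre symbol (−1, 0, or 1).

-1

Pull out 2: since 13 ≡ 5 (mod 8), (2/13) = -1.
Reached (1/13) = 1. Collecting the sign flips along the way, the symbol is -1.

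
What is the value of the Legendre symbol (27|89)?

-1

Reciprocity: 27 ≡ 3 and 89 ≡ 1 (mod 4), so (27/89) = +(89/27).
Reduce top mod 27: now compute (8/27).
Pull out 2^3: since 27 ≡ 3 (mod 8), (2/27) = -1, so (2/27)^3 = -1.
Reached (1/27) = 1. Collecting the sign flips along the way, the symbol is -1.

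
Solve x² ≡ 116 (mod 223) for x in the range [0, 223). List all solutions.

Since 223 ≡ 3 (mod 4), a square root of 116 is 116^((223+1)/4) = 116^56 mod 223.
Repeated squaring: 116^2≡76, 116^4≡201, 116^8≡38, 116^16≡106, 116^32≡86 (mod 223).
116^56 = 116^(32+16+8) ≡ 89 (mod 223).
Check: 89² = 7921 ≡ 116 (mod 223). The two roots are 89 and 134.

89, 134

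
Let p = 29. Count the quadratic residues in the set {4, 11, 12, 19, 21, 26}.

(4/29) = +1 → QR.
(11/29) = -1 → non-residue.
(12/29) = -1 → non-residue.
(19/29) = -1 → non-residue.
(21/29) = -1 → non-residue.
(26/29) = -1 → non-residue.
Total quadratic residues among the 6: 1.

1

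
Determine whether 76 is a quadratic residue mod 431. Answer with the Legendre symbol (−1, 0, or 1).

1

Pull out 2^2: since 431 ≡ 7 (mod 8), (2/431) = +1, so (2/431)^2 = +1.
Reciprocity: 19 ≡ 3 and 431 ≡ 3 (mod 4), so (19/431) = −(431/19).
Reduce top mod 19: now compute (13/19).
Reciprocity: 13 ≡ 1 and 19 ≡ 3 (mod 4), so (13/19) = +(19/13).
Reduce top mod 13: now compute (6/13).
Pull out 2: since 13 ≡ 5 (mod 8), (2/13) = -1.
Reciprocity: 3 ≡ 3 and 13 ≡ 1 (mod 4), so (3/13) = +(13/3).
Reduce top mod 3: now compute (1/3).
Reached (1/3) = 1. Collecting the sign flips along the way, the symbol is +1.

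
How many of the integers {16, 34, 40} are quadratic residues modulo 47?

2

(16/47) = +1 → QR.
(34/47) = +1 → QR.
(40/47) = -1 → non-residue.
Total quadratic residues among the 3: 2.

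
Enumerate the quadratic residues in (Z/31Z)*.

1 2 4 5 7 8 9 10 14 16 18 19 20 25 28

Square k = 1,…,15 (k and 31−k give the same square):
1²=1, 2²=4, 3²=9, 4²=16, 5²=25, 6²≡5, 7²≡18, 8²≡2, 9²≡19, 10²≡7, 11²≡28, 12²≡20, 13²≡14, 14²≡10, 15²≡8 (mod 31).
So the quadratic residues mod 31 are {1, 2, 4, 5, 7, 8, 9, 10, 14, 16, 18, 19, 20, 25, 28}.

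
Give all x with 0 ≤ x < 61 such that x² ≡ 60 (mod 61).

61 ≡ 1 (mod 4), so we find a root by search.
Trying successive values, 11² = 121 ≡ 60 (mod 61). The other root is 61 − 11 = 50.

11, 50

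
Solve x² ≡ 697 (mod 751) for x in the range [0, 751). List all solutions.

340, 411

Since 751 ≡ 3 (mod 4), a square root of 697 is 697^((751+1)/4) = 697^188 mod 751.
Repeated squaring: 697^2≡663, 697^4≡234, 697^8≡684, 697^16≡734, 697^32≡289, 697^64≡160, 697^128≡66 (mod 751).
697^188 = 697^(128+32+16+8+4) ≡ 411 (mod 751).
Check: 411² = 168921 ≡ 697 (mod 751). The two roots are 340 and 411.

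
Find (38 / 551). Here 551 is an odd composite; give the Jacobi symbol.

0

Pull out 2: since 551 ≡ 7 (mod 8), (2/551) = +1.
Reciprocity: 19 ≡ 3 and 551 ≡ 3 (mod 4), so (19/551) = −(551/19).
Reduce top mod 19: now compute (0/19).
Top reduces to 0: gcd > 1, so the symbol is 0.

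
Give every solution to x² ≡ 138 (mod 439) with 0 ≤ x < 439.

160, 279

Since 439 ≡ 3 (mod 4), a square root of 138 is 138^((439+1)/4) = 138^110 mod 439.
Repeated squaring: 138^2≡167, 138^4≡232, 138^8≡266, 138^16≡77, 138^32≡222, 138^64≡116 (mod 439).
138^110 = 138^(64+32+8+4+2) ≡ 160 (mod 439).
Check: 160² = 25600 ≡ 138 (mod 439). The two roots are 160 and 279.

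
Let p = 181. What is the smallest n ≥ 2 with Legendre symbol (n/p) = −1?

2

(2/181) = −1, so 2 is the smallest positive non-residue mod 181.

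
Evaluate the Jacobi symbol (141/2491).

Reciprocity: 141 ≡ 1 and 2491 ≡ 3 (mod 4), so (141/2491) = +(2491/141).
Reduce top mod 141: now compute (94/141).
Pull out 2: since 141 ≡ 5 (mod 8), (2/141) = -1.
Reciprocity: 47 ≡ 3 and 141 ≡ 1 (mod 4), so (47/141) = +(141/47).
Reduce top mod 47: now compute (0/47).
Top reduces to 0: gcd > 1, so the symbol is 0.

0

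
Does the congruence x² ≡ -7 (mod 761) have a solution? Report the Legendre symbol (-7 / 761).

Euler's criterion: (-7/761) ≡ 754^380 (mod 761).
754^2 ≡ 49 (mod 761)
754^4 ≡ 118 (mod 761)
754^8 ≡ 226 (mod 761)
754^16 ≡ 89 (mod 761)
754^32 ≡ 311 (mod 761)
754^64 ≡ 74 (mod 761)
754^128 ≡ 149 (mod 761)
754^256 ≡ 132 (mod 761)
754^380 = 754^(256+64+32+16+8+4) ≡ 760 (mod 761).
Result is 760 ≡ −1, so (-7/761) = −1.

-1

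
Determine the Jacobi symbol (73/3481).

Reciprocity: 73 ≡ 1 and 3481 ≡ 1 (mod 4), so (73/3481) = +(3481/73).
Reduce top mod 73: now compute (50/73).
Pull out 2: since 73 ≡ 1 (mod 8), (2/73) = +1.
Reciprocity: 25 ≡ 1 and 73 ≡ 1 (mod 4), so (25/73) = +(73/25).
Reduce top mod 25: now compute (23/25).
Reciprocity: 23 ≡ 3 and 25 ≡ 1 (mod 4), so (23/25) = +(25/23).
Reduce top mod 23: now compute (2/23).
Pull out 2: since 23 ≡ 7 (mod 8), (2/23) = +1.
Reached (1/23) = 1. Collecting the sign flips along the way, the symbol is +1.

1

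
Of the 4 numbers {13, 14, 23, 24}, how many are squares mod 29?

(13/29) = +1 → QR.
(14/29) = -1 → non-residue.
(23/29) = +1 → QR.
(24/29) = +1 → QR.
Total quadratic residues among the 4: 3.

3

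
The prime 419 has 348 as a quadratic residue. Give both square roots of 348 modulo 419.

Since 419 ≡ 3 (mod 4), a square root of 348 is 348^((419+1)/4) = 348^105 mod 419.
Repeated squaring: 348^2≡13, 348^4≡169, 348^8≡69, 348^16≡152, 348^32≡59, 348^64≡129 (mod 419).
348^105 = 348^(64+32+8+1) ≡ 102 (mod 419).
Check: 102² = 10404 ≡ 348 (mod 419). The two roots are 102 and 317.

102, 317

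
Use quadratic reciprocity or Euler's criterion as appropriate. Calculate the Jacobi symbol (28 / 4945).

Pull out 2^2: since 4945 ≡ 1 (mod 8), (2/4945) = +1, so (2/4945)^2 = +1.
Reciprocity: 7 ≡ 3 and 4945 ≡ 1 (mod 4), so (7/4945) = +(4945/7).
Reduce top mod 7: now compute (3/7).
Reciprocity: 3 ≡ 3 and 7 ≡ 3 (mod 4), so (3/7) = −(7/3).
Reduce top mod 3: now compute (1/3).
Reached (1/3) = 1. Collecting the sign flips along the way, the symbol is -1.

-1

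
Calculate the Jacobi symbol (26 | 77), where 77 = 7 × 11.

Pull out 2: since 77 ≡ 5 (mod 8), (2/77) = -1.
Reciprocity: 13 ≡ 1 and 77 ≡ 1 (mod 4), so (13/77) = +(77/13).
Reduce top mod 13: now compute (12/13).
Pull out 2^2: since 13 ≡ 5 (mod 8), (2/13) = -1, so (2/13)^2 = +1.
Reciprocity: 3 ≡ 3 and 13 ≡ 1 (mod 4), so (3/13) = +(13/3).
Reduce top mod 3: now compute (1/3).
Reached (1/3) = 1. Collecting the sign flips along the way, the symbol is -1.

-1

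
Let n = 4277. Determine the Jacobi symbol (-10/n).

1

First reduce: -10 ≡ 4267 (mod 4277).
Reciprocity: 4267 ≡ 3 and 4277 ≡ 1 (mod 4), so (4267/4277) = +(4277/4267).
Reduce top mod 4267: now compute (10/4267).
Pull out 2: since 4267 ≡ 3 (mod 8), (2/4267) = -1.
Reciprocity: 5 ≡ 1 and 4267 ≡ 3 (mod 4), so (5/4267) = +(4267/5).
Reduce top mod 5: now compute (2/5).
Pull out 2: since 5 ≡ 5 (mod 8), (2/5) = -1.
Reached (1/5) = 1. Collecting the sign flips along the way, the symbol is +1.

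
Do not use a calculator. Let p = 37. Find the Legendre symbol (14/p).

Pull out 2: since 37 ≡ 5 (mod 8), (2/37) = -1.
Reciprocity: 7 ≡ 3 and 37 ≡ 1 (mod 4), so (7/37) = +(37/7).
Reduce top mod 7: now compute (2/7).
Pull out 2: since 7 ≡ 7 (mod 8), (2/7) = +1.
Reached (1/7) = 1. Collecting the sign flips along the way, the symbol is -1.

-1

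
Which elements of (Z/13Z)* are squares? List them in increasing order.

1,3,4,9,10,12

Square k = 1,…,6 (k and 13−k give the same square):
1²=1, 2²=4, 3²=9, 4²≡3, 5²≡12, 6²≡10 (mod 13).
So the quadratic residues mod 13 are {1, 3, 4, 9, 10, 12}.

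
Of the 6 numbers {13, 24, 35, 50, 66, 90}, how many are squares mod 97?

4

(13/97) = -1 → non-residue.
(24/97) = +1 → QR.
(35/97) = +1 → QR.
(50/97) = +1 → QR.
(66/97) = +1 → QR.
(90/97) = -1 → non-residue.
Total quadratic residues among the 6: 4.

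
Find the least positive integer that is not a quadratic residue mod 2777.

3

(2/2777) = +1, so 2 is a residue.
(3/2777) = −1, so 3 is the smallest positive non-residue mod 2777.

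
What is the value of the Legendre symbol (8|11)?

Euler's criterion: (8/11) ≡ 8^5 (mod 11).
8^2 ≡ 9 (mod 11)
8^4 ≡ 4 (mod 11)
8^5 = 8^(4+1) ≡ 10 (mod 11).
Result is 10 ≡ −1, so (8/11) = −1.

-1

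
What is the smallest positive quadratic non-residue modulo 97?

5

(2/97) = +1, so 2 is a residue.
(3/97) = +1, so 3 is a residue.
(4/97) = +1, so 4 is a residue.
(5/97) = −1, so 5 is the smallest positive non-residue mod 97.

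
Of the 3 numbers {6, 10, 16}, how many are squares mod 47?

(6/47) = +1 → QR.
(10/47) = -1 → non-residue.
(16/47) = +1 → QR.
Total quadratic residues among the 3: 2.

2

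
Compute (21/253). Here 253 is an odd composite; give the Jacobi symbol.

Reciprocity: 21 ≡ 1 and 253 ≡ 1 (mod 4), so (21/253) = +(253/21).
Reduce top mod 21: now compute (1/21).
Reached (1/21) = 1. Collecting the sign flips along the way, the symbol is +1.

1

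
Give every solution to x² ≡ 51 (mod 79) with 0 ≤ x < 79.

29, 50

Since 79 ≡ 3 (mod 4), a square root of 51 is 51^((79+1)/4) = 51^20 mod 79.
Repeated squaring: 51^2≡73, 51^4≡36, 51^8≡32, 51^16≡76 (mod 79).
51^20 = 51^(16+4) ≡ 50 (mod 79).
Check: 50² = 2500 ≡ 51 (mod 79). The two roots are 29 and 50.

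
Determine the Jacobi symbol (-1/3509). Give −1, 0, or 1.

First reduce: -1 ≡ 3508 (mod 3509).
Pull out 2^2: since 3509 ≡ 5 (mod 8), (2/3509) = -1, so (2/3509)^2 = +1.
Reciprocity: 877 ≡ 1 and 3509 ≡ 1 (mod 4), so (877/3509) = +(3509/877).
Reduce top mod 877: now compute (1/877).
Reached (1/877) = 1. Collecting the sign flips along the way, the symbol is +1.

1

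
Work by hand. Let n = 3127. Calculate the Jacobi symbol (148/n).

-1

Pull out 2^2: since 3127 ≡ 7 (mod 8), (2/3127) = +1, so (2/3127)^2 = +1.
Reciprocity: 37 ≡ 1 and 3127 ≡ 3 (mod 4), so (37/3127) = +(3127/37).
Reduce top mod 37: now compute (19/37).
Reciprocity: 19 ≡ 3 and 37 ≡ 1 (mod 4), so (19/37) = +(37/19).
Reduce top mod 19: now compute (18/19).
Pull out 2: since 19 ≡ 3 (mod 8), (2/19) = -1.
Reciprocity: 9 ≡ 1 and 19 ≡ 3 (mod 4), so (9/19) = +(19/9).
Reduce top mod 9: now compute (1/9).
Reached (1/9) = 1. Collecting the sign flips along the way, the symbol is -1.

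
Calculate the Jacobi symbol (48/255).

Pull out 2^4: since 255 ≡ 7 (mod 8), (2/255) = +1, so (2/255)^4 = +1.
Reciprocity: 3 ≡ 3 and 255 ≡ 3 (mod 4), so (3/255) = −(255/3).
Reduce top mod 3: now compute (0/3).
Top reduces to 0: gcd > 1, so the symbol is 0.

0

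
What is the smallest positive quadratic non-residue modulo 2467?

2

(2/2467) = −1, so 2 is the smallest positive non-residue mod 2467.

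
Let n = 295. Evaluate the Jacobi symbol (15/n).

Reciprocity: 15 ≡ 3 and 295 ≡ 3 (mod 4), so (15/295) = −(295/15).
Reduce top mod 15: now compute (10/15).
Pull out 2: since 15 ≡ 7 (mod 8), (2/15) = +1.
Reciprocity: 5 ≡ 1 and 15 ≡ 3 (mod 4), so (5/15) = +(15/5).
Reduce top mod 5: now compute (0/5).
Top reduces to 0: gcd > 1, so the symbol is 0.

0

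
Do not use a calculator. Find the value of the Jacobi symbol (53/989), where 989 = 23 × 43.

Reciprocity: 53 ≡ 1 and 989 ≡ 1 (mod 4), so (53/989) = +(989/53).
Reduce top mod 53: now compute (35/53).
Reciprocity: 35 ≡ 3 and 53 ≡ 1 (mod 4), so (35/53) = +(53/35).
Reduce top mod 35: now compute (18/35).
Pull out 2: since 35 ≡ 3 (mod 8), (2/35) = -1.
Reciprocity: 9 ≡ 1 and 35 ≡ 3 (mod 4), so (9/35) = +(35/9).
Reduce top mod 9: now compute (8/9).
Pull out 2^3: since 9 ≡ 1 (mod 8), (2/9) = +1, so (2/9)^3 = +1.
Reached (1/9) = 1. Collecting the sign flips along the way, the symbol is -1.

-1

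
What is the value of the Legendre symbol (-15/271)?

1

First reduce: -15 ≡ 256 (mod 271).
Pull out 2^8: since 271 ≡ 7 (mod 8), (2/271) = +1, so (2/271)^8 = +1.
Reached (1/271) = 1. Collecting the sign flips along the way, the symbol is +1.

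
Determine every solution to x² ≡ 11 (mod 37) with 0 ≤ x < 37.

14, 23

37 ≡ 1 (mod 4), so we find a root by search.
Trying successive values, 14² = 196 ≡ 11 (mod 37). The other root is 37 − 14 = 23.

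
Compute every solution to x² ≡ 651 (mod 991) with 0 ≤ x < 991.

Since 991 ≡ 3 (mod 4), a square root of 651 is 651^((991+1)/4) = 651^248 mod 991.
Repeated squaring: 651^2≡644, 651^4≡498, 651^8≡254, 651^16≡101, 651^32≡291, 651^64≡446, 651^128≡716 (mod 991).
651^248 = 651^(128+64+32+16+8) ≡ 208 (mod 991).
Check: 208² = 43264 ≡ 651 (mod 991). The two roots are 208 and 783.

208, 783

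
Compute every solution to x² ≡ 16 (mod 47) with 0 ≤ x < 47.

4, 43

Since 47 ≡ 3 (mod 4), a square root of 16 is 16^((47+1)/4) = 16^12 mod 47.
Repeated squaring: 16^2≡21, 16^4≡18, 16^8≡42 (mod 47).
16^12 = 16^(8+4) ≡ 4 (mod 47).
Check: 4² = 16 ≡ 16 (mod 47). The two roots are 4 and 43.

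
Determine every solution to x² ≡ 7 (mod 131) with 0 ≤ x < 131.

20, 111

Since 131 ≡ 3 (mod 4), a square root of 7 is 7^((131+1)/4) = 7^33 mod 131.
Repeated squaring: 7^2≡49, 7^4≡43, 7^8≡15, 7^16≡94, 7^32≡59 (mod 131).
7^33 = 7^(32+1) ≡ 20 (mod 131).
Check: 20² = 400 ≡ 7 (mod 131). The two roots are 20 and 111.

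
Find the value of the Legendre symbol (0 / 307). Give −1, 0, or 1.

Top reduces to 0: gcd > 1, so the symbol is 0.

0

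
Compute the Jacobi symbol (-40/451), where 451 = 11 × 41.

First reduce: -40 ≡ 411 (mod 451).
Reciprocity: 411 ≡ 3 and 451 ≡ 3 (mod 4), so (411/451) = −(451/411).
Reduce top mod 411: now compute (40/411).
Pull out 2^3: since 411 ≡ 3 (mod 8), (2/411) = -1, so (2/411)^3 = -1.
Reciprocity: 5 ≡ 1 and 411 ≡ 3 (mod 4), so (5/411) = +(411/5).
Reduce top mod 5: now compute (1/5).
Reached (1/5) = 1. Collecting the sign flips along the way, the symbol is +1.

1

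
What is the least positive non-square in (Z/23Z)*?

(2/23) = +1, so 2 is a residue.
(3/23) = +1, so 3 is a residue.
(4/23) = +1, so 4 is a residue.
(5/23) = −1, so 5 is the smallest positive non-residue mod 23.

5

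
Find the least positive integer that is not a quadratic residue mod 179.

(2/179) = −1, so 2 is the smallest positive non-residue mod 179.

2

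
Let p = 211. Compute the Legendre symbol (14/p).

Pull out 2: since 211 ≡ 3 (mod 8), (2/211) = -1.
Reciprocity: 7 ≡ 3 and 211 ≡ 3 (mod 4), so (7/211) = −(211/7).
Reduce top mod 7: now compute (1/7).
Reached (1/7) = 1. Collecting the sign flips along the way, the symbol is +1.

1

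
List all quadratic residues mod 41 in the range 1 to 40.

1 2 4 5 8 9 10 16 18 20 21 23 25 31 32 33 36 37 39 40

Square k = 1,…,20 (k and 41−k give the same square):
1²=1, 2²=4, 3²=9, 4²=16, 5²=25, 6²=36, 7²≡8, 8²≡23, 9²≡40, 10²≡18, 11²≡39, 12²≡21, 13²≡5, 14²≡32, 15²≡20, 16²≡10, 17²≡2, 18²≡37, 19²≡33, 20²≡31 (mod 41).
So the quadratic residues mod 41 are {1, 2, 4, 5, 8, 9, 10, 16, 18, 20, 21, 23, 25, 31, 32, 33, 36, 37, 39, 40}.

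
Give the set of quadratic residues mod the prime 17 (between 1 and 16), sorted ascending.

1 2 4 8 9 13 15 16

Square k = 1,…,8 (k and 17−k give the same square):
1²=1, 2²=4, 3²=9, 4²=16, 5²≡8, 6²≡2, 7²≡15, 8²≡13 (mod 17).
So the quadratic residues mod 17 are {1, 2, 4, 8, 9, 13, 15, 16}.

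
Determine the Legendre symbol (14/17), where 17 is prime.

Euler's criterion: (14/17) ≡ 14^8 (mod 17).
14^2 ≡ 9 (mod 17)
14^4 ≡ 13 (mod 17)
14^8 ≡ 16 (mod 17)
14^8 = 14^(8) ≡ 16 (mod 17).
Result is 16 ≡ −1, so (14/17) = −1.

-1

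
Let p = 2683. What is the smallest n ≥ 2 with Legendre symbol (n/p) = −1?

(2/2683) = −1, so 2 is the smallest positive non-residue mod 2683.

2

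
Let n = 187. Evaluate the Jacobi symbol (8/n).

Pull out 2^3: since 187 ≡ 3 (mod 8), (2/187) = -1, so (2/187)^3 = -1.
Reached (1/187) = 1. Collecting the sign flips along the way, the symbol is -1.

-1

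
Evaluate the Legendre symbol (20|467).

-1

Euler's criterion: (20/467) ≡ 20^233 (mod 467).
20^2 ≡ 400 (mod 467)
20^4 ≡ 286 (mod 467)
20^8 ≡ 71 (mod 467)
20^16 ≡ 371 (mod 467)
20^32 ≡ 343 (mod 467)
20^64 ≡ 432 (mod 467)
20^128 ≡ 291 (mod 467)
20^233 = 20^(128+64+32+8+1) ≡ 466 (mod 467).
Result is 466 ≡ −1, so (20/467) = −1.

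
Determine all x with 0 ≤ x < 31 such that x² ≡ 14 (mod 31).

13, 18

Since 31 ≡ 3 (mod 4), a square root of 14 is 14^((31+1)/4) = 14^8 mod 31.
Repeated squaring: 14^2≡10, 14^4≡7, 14^8≡18 (mod 31).
14^8 = 14^(8) ≡ 18 (mod 31).
Check: 18² = 324 ≡ 14 (mod 31). The two roots are 13 and 18.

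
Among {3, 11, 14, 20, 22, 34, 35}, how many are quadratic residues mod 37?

(3/37) = +1 → QR.
(11/37) = +1 → QR.
(14/37) = -1 → non-residue.
(20/37) = -1 → non-residue.
(22/37) = -1 → non-residue.
(34/37) = +1 → QR.
(35/37) = -1 → non-residue.
Total quadratic residues among the 7: 3.

3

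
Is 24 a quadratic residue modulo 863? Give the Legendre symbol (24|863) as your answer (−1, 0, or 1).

Pull out 2^3: since 863 ≡ 7 (mod 8), (2/863) = +1, so (2/863)^3 = +1.
Reciprocity: 3 ≡ 3 and 863 ≡ 3 (mod 4), so (3/863) = −(863/3).
Reduce top mod 3: now compute (2/3).
Pull out 2: since 3 ≡ 3 (mod 8), (2/3) = -1.
Reached (1/3) = 1. Collecting the sign flips along the way, the symbol is +1.

1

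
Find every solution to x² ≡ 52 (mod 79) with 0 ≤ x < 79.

17, 62

Since 79 ≡ 3 (mod 4), a square root of 52 is 52^((79+1)/4) = 52^20 mod 79.
Repeated squaring: 52^2≡18, 52^4≡8, 52^8≡64, 52^16≡67 (mod 79).
52^20 = 52^(16+4) ≡ 62 (mod 79).
Check: 62² = 3844 ≡ 52 (mod 79). The two roots are 17 and 62.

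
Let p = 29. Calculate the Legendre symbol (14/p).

-1

Euler's criterion: (14/29) ≡ 14^14 (mod 29).
14^2 ≡ 22 (mod 29)
14^4 ≡ 20 (mod 29)
14^8 ≡ 23 (mod 29)
14^14 = 14^(8+4+2) ≡ 28 (mod 29).
Result is 28 ≡ −1, so (14/29) = −1.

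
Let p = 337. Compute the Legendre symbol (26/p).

1

Pull out 2: since 337 ≡ 1 (mod 8), (2/337) = +1.
Reciprocity: 13 ≡ 1 and 337 ≡ 1 (mod 4), so (13/337) = +(337/13).
Reduce top mod 13: now compute (12/13).
Pull out 2^2: since 13 ≡ 5 (mod 8), (2/13) = -1, so (2/13)^2 = +1.
Reciprocity: 3 ≡ 3 and 13 ≡ 1 (mod 4), so (3/13) = +(13/3).
Reduce top mod 3: now compute (1/3).
Reached (1/3) = 1. Collecting the sign flips along the way, the symbol is +1.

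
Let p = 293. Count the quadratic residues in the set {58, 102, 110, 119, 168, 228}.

3

(58/293) = +1 → QR.
(102/293) = +1 → QR.
(110/293) = -1 → non-residue.
(119/293) = -1 → non-residue.
(168/293) = -1 → non-residue.
(228/293) = +1 → QR.
Total quadratic residues among the 6: 3.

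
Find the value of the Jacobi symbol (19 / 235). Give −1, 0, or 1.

Reciprocity: 19 ≡ 3 and 235 ≡ 3 (mod 4), so (19/235) = −(235/19).
Reduce top mod 19: now compute (7/19).
Reciprocity: 7 ≡ 3 and 19 ≡ 3 (mod 4), so (7/19) = −(19/7).
Reduce top mod 7: now compute (5/7).
Reciprocity: 5 ≡ 1 and 7 ≡ 3 (mod 4), so (5/7) = +(7/5).
Reduce top mod 5: now compute (2/5).
Pull out 2: since 5 ≡ 5 (mod 8), (2/5) = -1.
Reached (1/5) = 1. Collecting the sign flips along the way, the symbol is -1.

-1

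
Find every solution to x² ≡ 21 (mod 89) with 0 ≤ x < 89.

89 ≡ 1 (mod 4), so we find a root by search.
Trying successive values, 33² = 1089 ≡ 21 (mod 89). The other root is 89 − 33 = 56.

33, 56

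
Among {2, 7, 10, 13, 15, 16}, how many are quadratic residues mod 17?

(2/17) = +1 → QR.
(7/17) = -1 → non-residue.
(10/17) = -1 → non-residue.
(13/17) = +1 → QR.
(15/17) = +1 → QR.
(16/17) = +1 → QR.
Total quadratic residues among the 6: 4.

4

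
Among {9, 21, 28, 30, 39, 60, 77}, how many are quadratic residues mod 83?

(9/83) = +1 → QR.
(21/83) = +1 → QR.
(28/83) = +1 → QR.
(30/83) = +1 → QR.
(39/83) = -1 → non-residue.
(60/83) = -1 → non-residue.
(77/83) = +1 → QR.
Total quadratic residues among the 7: 5.

5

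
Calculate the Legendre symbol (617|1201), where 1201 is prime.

Reciprocity: 617 ≡ 1 and 1201 ≡ 1 (mod 4), so (617/1201) = +(1201/617).
Reduce top mod 617: now compute (584/617).
Pull out 2^3: since 617 ≡ 1 (mod 8), (2/617) = +1, so (2/617)^3 = +1.
Reciprocity: 73 ≡ 1 and 617 ≡ 1 (mod 4), so (73/617) = +(617/73).
Reduce top mod 73: now compute (33/73).
Reciprocity: 33 ≡ 1 and 73 ≡ 1 (mod 4), so (33/73) = +(73/33).
Reduce top mod 33: now compute (7/33).
Reciprocity: 7 ≡ 3 and 33 ≡ 1 (mod 4), so (7/33) = +(33/7).
Reduce top mod 7: now compute (5/7).
Reciprocity: 5 ≡ 1 and 7 ≡ 3 (mod 4), so (5/7) = +(7/5).
Reduce top mod 5: now compute (2/5).
Pull out 2: since 5 ≡ 5 (mod 8), (2/5) = -1.
Reached (1/5) = 1. Collecting the sign flips along the way, the symbol is -1.

-1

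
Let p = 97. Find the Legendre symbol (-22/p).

1

Euler's criterion: (-22/97) ≡ 75^48 (mod 97).
75^2 ≡ 96 (mod 97)
75^4 ≡ 1 (mod 97)
75^8 ≡ 1 (mod 97)
75^16 ≡ 1 (mod 97)
75^32 ≡ 1 (mod 97)
75^48 = 75^(32+16) ≡ 1 (mod 97).
Result is 1, so (-22/97) = 1.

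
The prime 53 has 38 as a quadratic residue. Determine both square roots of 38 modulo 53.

12, 41

53 ≡ 1 (mod 4), so we find a root by search.
Trying successive values, 12² = 144 ≡ 38 (mod 53). The other root is 53 − 12 = 41.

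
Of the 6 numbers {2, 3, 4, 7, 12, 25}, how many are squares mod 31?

(2/31) = +1 → QR.
(3/31) = -1 → non-residue.
(4/31) = +1 → QR.
(7/31) = +1 → QR.
(12/31) = -1 → non-residue.
(25/31) = +1 → QR.
Total quadratic residues among the 6: 4.

4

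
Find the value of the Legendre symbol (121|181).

Euler's criterion: (121/181) ≡ 121^90 (mod 181).
121^2 ≡ 161 (mod 181)
121^4 ≡ 38 (mod 181)
121^8 ≡ 177 (mod 181)
121^16 ≡ 16 (mod 181)
121^32 ≡ 75 (mod 181)
121^64 ≡ 14 (mod 181)
121^90 = 121^(64+16+8+2) ≡ 1 (mod 181).
Result is 1, so (121/181) = 1.

1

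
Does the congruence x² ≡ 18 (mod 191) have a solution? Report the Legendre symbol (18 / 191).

1

Pull out 2: since 191 ≡ 7 (mod 8), (2/191) = +1.
Reciprocity: 9 ≡ 1 and 191 ≡ 3 (mod 4), so (9/191) = +(191/9).
Reduce top mod 9: now compute (2/9).
Pull out 2: since 9 ≡ 1 (mod 8), (2/9) = +1.
Reached (1/9) = 1. Collecting the sign flips along the way, the symbol is +1.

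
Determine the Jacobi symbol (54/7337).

-1

Pull out 2: since 7337 ≡ 1 (mod 8), (2/7337) = +1.
Reciprocity: 27 ≡ 3 and 7337 ≡ 1 (mod 4), so (27/7337) = +(7337/27).
Reduce top mod 27: now compute (20/27).
Pull out 2^2: since 27 ≡ 3 (mod 8), (2/27) = -1, so (2/27)^2 = +1.
Reciprocity: 5 ≡ 1 and 27 ≡ 3 (mod 4), so (5/27) = +(27/5).
Reduce top mod 5: now compute (2/5).
Pull out 2: since 5 ≡ 5 (mod 8), (2/5) = -1.
Reached (1/5) = 1. Collecting the sign flips along the way, the symbol is -1.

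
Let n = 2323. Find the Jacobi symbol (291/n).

1

Reciprocity: 291 ≡ 3 and 2323 ≡ 3 (mod 4), so (291/2323) = −(2323/291).
Reduce top mod 291: now compute (286/291).
Pull out 2: since 291 ≡ 3 (mod 8), (2/291) = -1.
Reciprocity: 143 ≡ 3 and 291 ≡ 3 (mod 4), so (143/291) = −(291/143).
Reduce top mod 143: now compute (5/143).
Reciprocity: 5 ≡ 1 and 143 ≡ 3 (mod 4), so (5/143) = +(143/5).
Reduce top mod 5: now compute (3/5).
Reciprocity: 3 ≡ 3 and 5 ≡ 1 (mod 4), so (3/5) = +(5/3).
Reduce top mod 3: now compute (2/3).
Pull out 2: since 3 ≡ 3 (mod 8), (2/3) = -1.
Reached (1/3) = 1. Collecting the sign flips along the way, the symbol is +1.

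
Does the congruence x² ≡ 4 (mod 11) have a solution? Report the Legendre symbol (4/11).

Pull out 2^2: since 11 ≡ 3 (mod 8), (2/11) = -1, so (2/11)^2 = +1.
Reached (1/11) = 1. Collecting the sign flips along the way, the symbol is +1.

1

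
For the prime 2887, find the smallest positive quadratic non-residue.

(2/2887) = +1, so 2 is a residue.
(3/2887) = −1, so 3 is the smallest positive non-residue mod 2887.

3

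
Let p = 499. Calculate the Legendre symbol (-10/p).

1

Euler's criterion: (-10/499) ≡ 489^249 (mod 499).
489^2 ≡ 100 (mod 499)
489^4 ≡ 20 (mod 499)
489^8 ≡ 400 (mod 499)
489^16 ≡ 320 (mod 499)
489^32 ≡ 105 (mod 499)
489^64 ≡ 47 (mod 499)
489^128 ≡ 213 (mod 499)
489^249 = 489^(128+64+32+16+8+1) ≡ 1 (mod 499).
Result is 1, so (-10/499) = 1.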